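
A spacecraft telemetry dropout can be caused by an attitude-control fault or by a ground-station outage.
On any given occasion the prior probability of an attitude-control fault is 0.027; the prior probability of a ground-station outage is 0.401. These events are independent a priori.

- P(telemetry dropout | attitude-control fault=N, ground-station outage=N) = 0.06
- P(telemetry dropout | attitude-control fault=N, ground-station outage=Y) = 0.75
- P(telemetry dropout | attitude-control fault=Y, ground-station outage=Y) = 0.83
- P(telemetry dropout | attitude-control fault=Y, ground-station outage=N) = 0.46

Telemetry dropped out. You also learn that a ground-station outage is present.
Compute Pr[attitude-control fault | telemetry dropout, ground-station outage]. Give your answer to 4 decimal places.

P(telemetry dropout | ground-station outage) = 0.75*0.973 + 0.83*0.027 = 0.729750 + 0.022410 = 0.752160
The attitude-control fault-present share is 0.83*0.027 = 0.022410.
So P(attitude-control fault | telemetry dropout, ground-station outage) = 0.022410/0.752160 ≈ 0.0298.

Pr[attitude-control fault | telemetry dropout, ground-station outage] ≈ 0.0298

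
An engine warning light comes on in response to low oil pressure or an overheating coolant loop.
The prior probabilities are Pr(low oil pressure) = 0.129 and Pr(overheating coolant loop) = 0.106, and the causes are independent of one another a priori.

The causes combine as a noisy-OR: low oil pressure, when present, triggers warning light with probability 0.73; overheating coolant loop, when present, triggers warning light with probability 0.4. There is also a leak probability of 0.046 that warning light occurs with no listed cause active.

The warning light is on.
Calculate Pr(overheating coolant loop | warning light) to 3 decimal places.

Pr(overheating coolant loop | warning light) ≈ 0.296

Under noisy-OR, P(warning light | causes) = 1 − (1−0.046)·∏(1−qᵢ) over the active causes.
Sum P(warning light|·) weighted by the priors over the 4 (low oil pressure, overheating coolant loop) configurations:
  P(warning light) = 0.046*0.871*0.894 + 0.4276*0.871*0.106 + 0.74242*0.129*0.894 + 0.845452*0.129*0.106
        = 0.035819 + 0.039479 + 0.085620 + 0.011561 = 0.172479
Configurations with overheating coolant loop contribute 0.051040, so
  P(overheating coolant loop | warning light) = 0.051040 / 0.172479 ≈ 0.296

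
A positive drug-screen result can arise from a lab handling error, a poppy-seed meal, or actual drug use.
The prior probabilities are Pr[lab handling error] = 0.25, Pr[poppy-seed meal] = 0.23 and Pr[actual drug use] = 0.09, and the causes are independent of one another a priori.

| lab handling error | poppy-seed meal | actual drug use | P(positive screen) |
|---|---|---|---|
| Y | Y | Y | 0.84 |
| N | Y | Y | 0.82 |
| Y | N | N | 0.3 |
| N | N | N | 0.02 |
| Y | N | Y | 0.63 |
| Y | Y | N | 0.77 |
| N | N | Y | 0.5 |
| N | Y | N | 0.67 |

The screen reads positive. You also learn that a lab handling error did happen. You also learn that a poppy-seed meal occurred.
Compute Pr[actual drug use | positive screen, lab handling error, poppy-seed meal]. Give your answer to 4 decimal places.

Enumerate both values of actual drug use and weight by the priors:
  P(positive screen | lab handling error, poppy-seed meal) = 0.77*0.91 + 0.84*0.09
        = 0.700700 + 0.075600 = 0.776300
Keeping only the actual drug use-present terms gives 0.075600, so
  P(actual drug use | positive screen, lab handling error, poppy-seed meal) = 0.075600 / 0.776300 ≈ 0.0974

Pr[actual drug use | positive screen, lab handling error, poppy-seed meal] ≈ 0.0974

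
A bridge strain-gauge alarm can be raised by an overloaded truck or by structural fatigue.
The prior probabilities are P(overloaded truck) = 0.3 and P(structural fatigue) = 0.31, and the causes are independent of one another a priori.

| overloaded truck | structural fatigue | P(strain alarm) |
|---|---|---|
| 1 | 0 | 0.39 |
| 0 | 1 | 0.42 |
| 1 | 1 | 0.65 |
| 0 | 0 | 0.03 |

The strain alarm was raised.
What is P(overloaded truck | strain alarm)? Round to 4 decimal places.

P(strain alarm) = 0.03·0.7·0.69 + 0.42·0.7·0.31 + 0.39·0.3·0.69 + 0.65·0.3·0.31 = 0.014490 + 0.091140 + 0.080730 + 0.060450 = 0.246810
Of this, 0.141180 comes from 0.080730 + 0.060450 (the overloaded truck=true cases).
So P(overloaded truck | strain alarm) = 0.141180/0.246810 ≈ 0.5720.

P(overloaded truck | strain alarm) ≈ 0.5720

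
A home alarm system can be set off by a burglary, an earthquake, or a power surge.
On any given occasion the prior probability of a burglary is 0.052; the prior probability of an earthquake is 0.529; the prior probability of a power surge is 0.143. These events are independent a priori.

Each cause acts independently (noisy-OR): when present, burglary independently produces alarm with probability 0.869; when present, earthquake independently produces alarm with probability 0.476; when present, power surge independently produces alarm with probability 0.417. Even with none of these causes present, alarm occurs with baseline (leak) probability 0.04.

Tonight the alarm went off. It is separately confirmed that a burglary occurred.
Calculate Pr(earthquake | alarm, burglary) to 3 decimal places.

Pr(earthquake | alarm, burglary) ≈ 0.544

Under noisy-OR, P(alarm | causes) = 1 − (1−0.04)·∏(1−qᵢ) over the active causes.
P(alarm | burglary) = 0.87424×0.471×0.857 + 0.926682×0.471×0.143 + 0.934102×0.529×0.857 + 0.961581×0.529×0.143 = 0.352884 + 0.062415 + 0.423478 + 0.072741 = 0.911518
Restricting to configurations with earthquake present: 0.423478 + 0.072741 = 0.496219.
Hence the posterior is 0.496219/0.911518 ≈ 0.544.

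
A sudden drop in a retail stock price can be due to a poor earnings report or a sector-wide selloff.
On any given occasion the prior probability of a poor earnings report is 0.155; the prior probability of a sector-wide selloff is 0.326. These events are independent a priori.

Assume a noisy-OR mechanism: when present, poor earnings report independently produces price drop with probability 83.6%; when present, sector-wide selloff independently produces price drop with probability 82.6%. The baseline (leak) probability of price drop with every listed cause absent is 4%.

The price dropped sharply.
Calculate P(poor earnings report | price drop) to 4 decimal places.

Under noisy-OR, P(price drop | causes) = 1 − (1−0.04)·∏(1−qᵢ) over the active causes.
By total probability over the 4 (poor earnings report, sector-wide selloff) configurations:
  P(price drop) = 0.04*0.845*0.674 + 0.83296*0.845*0.326 + 0.84256*0.155*0.674 + 0.972605*0.155*0.326
        = 0.022781 + 0.229455 + 0.088022 + 0.049146 = 0.389404
Configurations with poor earnings report contribute 0.137168, so
  P(poor earnings report | price drop) = 0.137168 / 0.389404 ≈ 0.3523

P(poor earnings report | price drop) ≈ 0.3523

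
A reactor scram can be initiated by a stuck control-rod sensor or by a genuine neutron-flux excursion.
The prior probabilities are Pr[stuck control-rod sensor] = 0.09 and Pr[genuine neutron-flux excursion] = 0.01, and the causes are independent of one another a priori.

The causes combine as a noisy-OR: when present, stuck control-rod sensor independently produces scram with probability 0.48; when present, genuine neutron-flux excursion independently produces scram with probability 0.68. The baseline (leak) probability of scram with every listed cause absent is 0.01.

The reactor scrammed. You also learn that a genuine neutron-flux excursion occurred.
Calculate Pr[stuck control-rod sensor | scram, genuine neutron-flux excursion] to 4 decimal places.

Under noisy-OR, P(scram | causes) = 1 − (1−0.01)·∏(1−qᵢ) over the active causes.
P(scram | genuine neutron-flux excursion) = 0.6832×0.91 + 0.835264×0.09 = 0.621712 + 0.075174 = 0.696886
The stuck control-rod sensor-present share is 0.835264×0.09 = 0.075174.
Hence the posterior is 0.075174/0.696886 ≈ 0.1079.

Pr[stuck control-rod sensor | scram, genuine neutron-flux excursion] ≈ 0.1079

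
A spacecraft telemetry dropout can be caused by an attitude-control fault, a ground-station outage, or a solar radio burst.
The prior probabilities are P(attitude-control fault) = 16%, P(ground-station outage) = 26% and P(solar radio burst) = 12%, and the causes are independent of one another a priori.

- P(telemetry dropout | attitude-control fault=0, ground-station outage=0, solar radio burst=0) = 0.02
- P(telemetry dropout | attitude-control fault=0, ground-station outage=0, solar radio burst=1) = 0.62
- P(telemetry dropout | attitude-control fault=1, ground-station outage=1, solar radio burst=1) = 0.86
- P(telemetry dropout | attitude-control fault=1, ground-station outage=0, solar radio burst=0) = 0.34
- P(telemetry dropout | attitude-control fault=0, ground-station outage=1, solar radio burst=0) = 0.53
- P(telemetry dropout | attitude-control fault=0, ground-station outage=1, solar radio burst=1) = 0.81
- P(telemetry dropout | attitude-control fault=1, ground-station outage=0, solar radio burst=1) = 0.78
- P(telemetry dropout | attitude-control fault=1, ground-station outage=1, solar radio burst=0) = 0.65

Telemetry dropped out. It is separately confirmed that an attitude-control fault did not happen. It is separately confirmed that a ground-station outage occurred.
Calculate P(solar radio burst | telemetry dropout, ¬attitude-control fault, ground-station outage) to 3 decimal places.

P(solar radio burst | telemetry dropout, ¬attitude-control fault, ground-station outage) ≈ 0.172

For the numerator, keep only solar radio burst=true terms: 0.81·0.12 = 0.097200
Denominator P(telemetry dropout | ¬attitude-control fault, ground-station outage): 0.53·0.88 + 0.81·0.12 = 0.563600
P(solar radio burst | telemetry dropout, ¬attitude-control fault, ground-station outage) = 0.097200/0.563600 ≈ 0.172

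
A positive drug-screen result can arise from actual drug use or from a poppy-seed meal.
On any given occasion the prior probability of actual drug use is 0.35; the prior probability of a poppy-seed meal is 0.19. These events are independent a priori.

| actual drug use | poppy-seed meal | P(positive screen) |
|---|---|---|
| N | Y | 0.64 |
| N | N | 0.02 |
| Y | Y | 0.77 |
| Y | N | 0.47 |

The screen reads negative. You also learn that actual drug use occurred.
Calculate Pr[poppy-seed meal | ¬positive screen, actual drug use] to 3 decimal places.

P(¬positive screen | actual drug use) = 0.53·0.81 + 0.23·0.19 = 0.429300 + 0.043700 = 0.473000
Restricting to configurations with poppy-seed meal present: 0.23·0.19 = 0.043700.
P(poppy-seed meal | ¬positive screen, actual drug use) = 0.043700 / 0.473000 ≈ 0.092

Pr[poppy-seed meal | ¬positive screen, actual drug use] ≈ 0.092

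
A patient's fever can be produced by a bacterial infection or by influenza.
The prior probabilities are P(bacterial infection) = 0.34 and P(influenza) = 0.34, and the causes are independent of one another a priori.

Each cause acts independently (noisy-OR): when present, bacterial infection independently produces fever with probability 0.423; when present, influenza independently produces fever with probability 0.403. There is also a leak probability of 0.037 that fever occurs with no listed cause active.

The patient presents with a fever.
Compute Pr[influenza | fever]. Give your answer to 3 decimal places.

Under noisy-OR, P(fever | causes) = 1 − (1−0.037)·∏(1−qᵢ) over the active causes.
Enumerate the 4 (bacterial infection, influenza) configurations and weight by the priors:
  P(fever) = 0.037*0.66*0.66 + 0.425089*0.66*0.34 + 0.444349*0.34*0.66 + 0.668276*0.34*0.34
        = 0.016117 + 0.095390 + 0.099712 + 0.077253 = 0.288472
Configurations with influenza contribute 0.172643, so
  P(influenza | fever) = 0.172643 / 0.288472 ≈ 0.598

Pr[influenza | fever] ≈ 0.598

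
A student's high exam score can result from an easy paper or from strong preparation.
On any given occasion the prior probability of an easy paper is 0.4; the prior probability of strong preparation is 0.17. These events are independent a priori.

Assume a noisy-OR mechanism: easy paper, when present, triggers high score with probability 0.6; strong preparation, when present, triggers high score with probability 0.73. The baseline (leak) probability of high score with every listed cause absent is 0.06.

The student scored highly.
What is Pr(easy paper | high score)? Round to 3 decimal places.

Under noisy-OR, P(high score | causes) = 1 − (1−0.06)·∏(1−qᵢ) over the active causes.
P(high score) = 0.06×0.6×0.83 + 0.7462×0.6×0.17 + 0.624×0.4×0.83 + 0.89848×0.4×0.17 = 0.029880 + 0.076112 + 0.207168 + 0.061097 = 0.374257
Of this, 0.268265 comes from 0.207168 + 0.061097 (the easy paper=true cases).
So P(easy paper | high score) = 0.268265/0.374257 ≈ 0.717.

Pr(easy paper | high score) ≈ 0.717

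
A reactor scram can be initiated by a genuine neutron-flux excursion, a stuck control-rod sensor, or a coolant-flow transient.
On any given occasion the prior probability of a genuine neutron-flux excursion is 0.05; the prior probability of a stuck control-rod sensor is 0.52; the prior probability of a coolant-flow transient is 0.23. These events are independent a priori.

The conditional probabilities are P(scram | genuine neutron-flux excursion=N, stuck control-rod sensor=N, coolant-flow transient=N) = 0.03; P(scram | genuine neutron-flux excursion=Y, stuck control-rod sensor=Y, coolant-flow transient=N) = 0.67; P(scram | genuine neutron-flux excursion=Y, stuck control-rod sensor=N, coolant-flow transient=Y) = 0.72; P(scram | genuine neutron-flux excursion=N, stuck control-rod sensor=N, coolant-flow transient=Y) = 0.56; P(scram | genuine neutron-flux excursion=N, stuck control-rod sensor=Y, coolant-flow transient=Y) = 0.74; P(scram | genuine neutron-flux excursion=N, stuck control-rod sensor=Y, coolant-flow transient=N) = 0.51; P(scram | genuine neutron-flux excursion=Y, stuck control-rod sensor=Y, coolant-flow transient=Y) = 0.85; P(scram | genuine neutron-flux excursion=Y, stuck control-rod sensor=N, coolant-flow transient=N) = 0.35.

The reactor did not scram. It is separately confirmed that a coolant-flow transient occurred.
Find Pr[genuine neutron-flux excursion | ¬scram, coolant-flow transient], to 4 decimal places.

Pr[genuine neutron-flux excursion | ¬scram, coolant-flow transient] ≈ 0.0313

P(¬scram | coolant-flow transient) = 0.44*0.95*0.48 + 0.26*0.95*0.52 + 0.28*0.05*0.48 + 0.15*0.05*0.52 = 0.200640 + 0.128440 + 0.006720 + 0.003900 = 0.339700
Restricting to configurations with genuine neutron-flux excursion present: 0.006720 + 0.003900 = 0.010620.
Hence the posterior is 0.010620/0.339700 ≈ 0.0313.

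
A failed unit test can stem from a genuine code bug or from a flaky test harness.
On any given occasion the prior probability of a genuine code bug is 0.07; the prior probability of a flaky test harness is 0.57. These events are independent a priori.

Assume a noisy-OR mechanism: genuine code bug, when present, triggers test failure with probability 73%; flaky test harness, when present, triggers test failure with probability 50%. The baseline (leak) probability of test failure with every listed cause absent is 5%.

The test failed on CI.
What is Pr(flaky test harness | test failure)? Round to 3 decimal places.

Under noisy-OR, P(test failure | causes) = 1 − (1−0.05)·∏(1−qᵢ) over the active causes.
Enumerate the 4 (genuine code bug, flaky test harness) configurations and weight by the priors:
  P(test failure) = 0.05*0.93*0.43 + 0.525*0.93*0.57 + 0.7435*0.07*0.43 + 0.87175*0.07*0.57
        = 0.019995 + 0.278303 + 0.022379 + 0.034783 = 0.355460
Keeping only the flaky test harness-present terms gives 0.313086, so
  P(flaky test harness | test failure) = 0.313086 / 0.355460 ≈ 0.881

Pr(flaky test harness | test failure) ≈ 0.881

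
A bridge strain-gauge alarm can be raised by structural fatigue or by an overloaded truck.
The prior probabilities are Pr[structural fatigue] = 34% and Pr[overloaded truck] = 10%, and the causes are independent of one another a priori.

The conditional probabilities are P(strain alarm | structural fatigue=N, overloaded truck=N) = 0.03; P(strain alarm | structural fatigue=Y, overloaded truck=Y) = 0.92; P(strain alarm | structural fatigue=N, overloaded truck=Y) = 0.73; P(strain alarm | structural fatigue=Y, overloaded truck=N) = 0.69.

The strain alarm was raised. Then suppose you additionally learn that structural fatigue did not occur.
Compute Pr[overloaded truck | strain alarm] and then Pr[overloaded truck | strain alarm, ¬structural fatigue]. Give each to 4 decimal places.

P(strain alarm) = 0.03*0.66*0.9 + 0.73*0.66*0.1 + 0.69*0.34*0.9 + 0.92*0.34*0.1 = 0.017820 + 0.048180 + 0.211140 + 0.031280 = 0.308420
The overloaded truck-present share is 0.048180 + 0.031280 = 0.079460.
So P(overloaded truck | strain alarm) = 0.079460/0.308420 ≈ 0.2576.

With the extra evidence:
Sum P(strain alarm|·) weighted by the priors over both values of overloaded truck:
  P(strain alarm | ¬structural fatigue) = 0.03*0.9 + 0.73*0.1
        = 0.027000 + 0.073000 = 0.100000
Keeping only the overloaded truck-present terms gives 0.073000, so
  P(overloaded truck | strain alarm, ¬structural fatigue) = 0.073000 / 0.100000 ≈ 0.7300

Pr[overloaded truck | strain alarm] ≈ 0.2576; Pr[overloaded truck | strain alarm, ¬structural fatigue] ≈ 0.7300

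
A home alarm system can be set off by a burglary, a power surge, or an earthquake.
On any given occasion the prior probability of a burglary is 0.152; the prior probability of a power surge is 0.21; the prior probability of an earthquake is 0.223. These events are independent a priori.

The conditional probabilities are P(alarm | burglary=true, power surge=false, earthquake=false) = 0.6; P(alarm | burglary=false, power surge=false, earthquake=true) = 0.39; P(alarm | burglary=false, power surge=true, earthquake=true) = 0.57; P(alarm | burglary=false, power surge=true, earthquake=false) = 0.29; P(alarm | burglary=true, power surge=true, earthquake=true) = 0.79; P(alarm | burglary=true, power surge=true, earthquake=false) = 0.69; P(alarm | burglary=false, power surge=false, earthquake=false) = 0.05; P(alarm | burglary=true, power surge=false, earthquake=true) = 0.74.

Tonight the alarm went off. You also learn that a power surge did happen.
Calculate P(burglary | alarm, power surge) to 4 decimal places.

P(burglary | alarm, power surge) ≈ 0.2659

Sum P(alarm|·) weighted by the priors over the 4 (burglary, earthquake) configurations:
  P(alarm | power surge) = 0.29·0.848·0.777 + 0.57·0.848·0.223 + 0.69·0.152·0.777 + 0.79·0.152·0.223
        = 0.191080 + 0.107789 + 0.081492 + 0.026778 = 0.407139
Keeping only the burglary-present terms gives 0.108270, so
  P(burglary | alarm, power surge) = 0.108270 / 0.407139 ≈ 0.2659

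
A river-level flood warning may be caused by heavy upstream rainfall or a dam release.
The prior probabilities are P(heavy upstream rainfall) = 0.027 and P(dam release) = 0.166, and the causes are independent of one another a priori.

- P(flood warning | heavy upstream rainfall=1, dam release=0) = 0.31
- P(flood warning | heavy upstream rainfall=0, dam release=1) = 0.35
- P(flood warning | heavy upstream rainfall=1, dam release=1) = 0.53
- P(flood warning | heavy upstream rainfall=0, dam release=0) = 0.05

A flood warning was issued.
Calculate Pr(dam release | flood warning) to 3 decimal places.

Numerator (weight on configurations with dam release): 0.056531 + 0.002375 = 0.058906
Normalizer over all consistent configurations: 0.05*0.973*0.834 + 0.35*0.973*0.166 + 0.31*0.027*0.834 + 0.53*0.027*0.166 = 0.106461
P(dam release | flood warning) = 0.058906/0.106461 ≈ 0.553

Pr(dam release | flood warning) ≈ 0.553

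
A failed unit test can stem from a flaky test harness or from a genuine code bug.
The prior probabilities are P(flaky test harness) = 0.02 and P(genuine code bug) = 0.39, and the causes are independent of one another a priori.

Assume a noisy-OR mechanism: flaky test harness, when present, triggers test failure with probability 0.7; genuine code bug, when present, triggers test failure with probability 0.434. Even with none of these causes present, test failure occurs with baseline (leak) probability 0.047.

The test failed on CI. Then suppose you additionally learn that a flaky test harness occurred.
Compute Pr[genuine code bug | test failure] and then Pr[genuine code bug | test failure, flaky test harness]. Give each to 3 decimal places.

Under noisy-OR, P(test failure | causes) = 1 − (1−0.047)·∏(1−qᵢ) over the active causes.
Sum P(test failure|·) weighted by the priors over the 4 (flaky test harness, genuine code bug) configurations:
  P(test failure) = 0.047·0.98·0.61 + 0.460602·0.98·0.39 + 0.7141·0.02·0.61 + 0.838181·0.02·0.39
        = 0.028097 + 0.176042 + 0.008712 + 0.006538 = 0.219389
Keeping only the genuine code bug-present terms gives 0.182580, so
  P(genuine code bug | test failure) = 0.182580 / 0.219389 ≈ 0.832

With the extra evidence:
P(test failure | flaky test harness) = 0.7141×0.61 + 0.838181×0.39 = 0.435601 + 0.326891 = 0.762492
The genuine code bug-present share is 0.838181×0.39 = 0.326891.
P(genuine code bug | test failure, flaky test harness) = 0.326891 / 0.762492 ≈ 0.429

Pr[genuine code bug | test failure] ≈ 0.832; Pr[genuine code bug | test failure, flaky test harness] ≈ 0.429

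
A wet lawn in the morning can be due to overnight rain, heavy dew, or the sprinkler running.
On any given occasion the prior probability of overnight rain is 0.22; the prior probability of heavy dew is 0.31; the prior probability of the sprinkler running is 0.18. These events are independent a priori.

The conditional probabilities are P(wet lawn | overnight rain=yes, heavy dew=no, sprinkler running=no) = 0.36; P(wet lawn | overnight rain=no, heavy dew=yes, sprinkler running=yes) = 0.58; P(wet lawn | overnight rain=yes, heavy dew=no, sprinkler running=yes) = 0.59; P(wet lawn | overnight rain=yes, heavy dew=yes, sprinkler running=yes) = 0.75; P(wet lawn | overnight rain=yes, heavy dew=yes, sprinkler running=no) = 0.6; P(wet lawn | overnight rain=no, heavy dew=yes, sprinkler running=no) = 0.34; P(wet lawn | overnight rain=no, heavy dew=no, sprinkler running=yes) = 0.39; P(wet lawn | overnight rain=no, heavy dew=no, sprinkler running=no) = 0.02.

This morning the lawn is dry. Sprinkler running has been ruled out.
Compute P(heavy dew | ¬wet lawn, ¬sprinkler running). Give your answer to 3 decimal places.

P(¬wet lawn | ¬sprinkler running) = 0.98·0.78·0.69 + 0.66·0.78·0.31 + 0.64·0.22·0.69 + 0.4·0.22·0.31 = 0.527436 + 0.159588 + 0.097152 + 0.027280 = 0.811456
Of this, 0.186868 comes from 0.159588 + 0.027280 (the heavy dew=true cases).
P(heavy dew | ¬wet lawn, ¬sprinkler running) = 0.186868 / 0.811456 ≈ 0.230

P(heavy dew | ¬wet lawn, ¬sprinkler running) ≈ 0.230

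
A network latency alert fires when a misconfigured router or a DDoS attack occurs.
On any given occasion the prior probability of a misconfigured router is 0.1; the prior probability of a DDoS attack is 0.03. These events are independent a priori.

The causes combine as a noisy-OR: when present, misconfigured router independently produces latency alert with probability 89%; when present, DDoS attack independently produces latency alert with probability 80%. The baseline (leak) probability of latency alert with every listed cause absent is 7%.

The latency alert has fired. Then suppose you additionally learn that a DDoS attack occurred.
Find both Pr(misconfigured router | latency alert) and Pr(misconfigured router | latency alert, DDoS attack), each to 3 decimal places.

Under noisy-OR, P(latency alert | causes) = 1 − (1−0.07)·∏(1−qᵢ) over the active causes.
Sum P(latency alert|·) weighted by the priors over the 4 (misconfigured router, DDoS attack) configurations:
  P(latency alert) = 0.07·0.9·0.97 + 0.814·0.9·0.03 + 0.8977·0.1·0.97 + 0.97954·0.1·0.03
        = 0.061110 + 0.021978 + 0.087077 + 0.002939 = 0.173104
Keeping only the misconfigured router-present terms gives 0.090016, so
  P(misconfigured router | latency alert) = 0.090016 / 0.173104 ≈ 0.520

With the extra evidence:
P(latency alert | DDoS attack) = 0.814·0.9 + 0.97954·0.1 = 0.732600 + 0.097954 = 0.830554
Of this, 0.097954 comes from 0.97954·0.1 (the misconfigured router=true cases).
So P(misconfigured router | latency alert, DDoS attack) = 0.097954/0.830554 ≈ 0.118.

Pr(misconfigured router | latency alert) ≈ 0.520; Pr(misconfigured router | latency alert, DDoS attack) ≈ 0.118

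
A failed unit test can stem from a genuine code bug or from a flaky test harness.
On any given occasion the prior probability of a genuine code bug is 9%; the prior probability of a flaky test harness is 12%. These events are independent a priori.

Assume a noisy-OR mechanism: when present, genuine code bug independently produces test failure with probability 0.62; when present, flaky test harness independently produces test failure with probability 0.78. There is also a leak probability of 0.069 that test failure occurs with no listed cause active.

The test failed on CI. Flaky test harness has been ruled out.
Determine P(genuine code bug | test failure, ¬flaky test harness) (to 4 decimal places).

Under noisy-OR, P(test failure | causes) = 1 − (1−0.069)·∏(1−qᵢ) over the active causes.
Weight on genuine code bug=true, given the evidence: 0.64622·0.09 = 0.058160
Normalizer over all consistent configurations: 0.069·0.91 + 0.64622·0.09 = 0.120950
Posterior = 0.058160 / 0.120950 ≈ 0.4809

P(genuine code bug | test failure, ¬flaky test harness) ≈ 0.4809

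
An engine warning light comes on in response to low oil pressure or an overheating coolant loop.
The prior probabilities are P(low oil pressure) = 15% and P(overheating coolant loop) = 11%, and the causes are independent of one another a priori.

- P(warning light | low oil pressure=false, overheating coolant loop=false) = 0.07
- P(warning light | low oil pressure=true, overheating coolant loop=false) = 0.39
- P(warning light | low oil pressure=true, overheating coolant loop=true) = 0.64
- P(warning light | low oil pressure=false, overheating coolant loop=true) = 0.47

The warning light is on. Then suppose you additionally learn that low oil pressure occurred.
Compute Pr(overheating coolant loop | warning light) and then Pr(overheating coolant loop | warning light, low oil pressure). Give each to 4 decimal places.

Weight on overheating coolant loop=true, given the evidence: 0.043945 + 0.010560 = 0.054505
Normalizer over all consistent configurations: 0.07*0.85*0.89 + 0.47*0.85*0.11 + 0.39*0.15*0.89 + 0.64*0.15*0.11 = 0.159525
Posterior = 0.054505 / 0.159525 ≈ 0.3417

Now also conditioning on low oil pressure=true:
P(warning light | low oil pressure) = 0.39·0.89 + 0.64·0.11 = 0.347100 + 0.070400 = 0.417500
The overheating coolant loop-present share is 0.64·0.11 = 0.070400.
So P(overheating coolant loop | warning light, low oil pressure) = 0.070400/0.417500 ≈ 0.1686.

Pr(overheating coolant loop | warning light) ≈ 0.3417; Pr(overheating coolant loop | warning light, low oil pressure) ≈ 0.1686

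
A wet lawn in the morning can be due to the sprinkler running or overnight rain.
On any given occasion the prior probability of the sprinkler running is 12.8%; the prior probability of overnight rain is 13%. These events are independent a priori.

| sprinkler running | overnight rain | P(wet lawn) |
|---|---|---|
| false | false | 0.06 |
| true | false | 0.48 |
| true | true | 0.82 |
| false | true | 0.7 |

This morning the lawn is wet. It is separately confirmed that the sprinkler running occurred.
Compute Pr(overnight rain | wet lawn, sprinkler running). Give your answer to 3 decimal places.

For the numerator, keep only overnight rain=true terms: 0.82×0.13 = 0.106600
Normalizer over all consistent configurations: 0.48×0.87 + 0.82×0.13 = 0.524200
P(overnight rain | wet lawn, sprinkler running) = 0.106600/0.524200 ≈ 0.203

Pr(overnight rain | wet lawn, sprinkler running) ≈ 0.203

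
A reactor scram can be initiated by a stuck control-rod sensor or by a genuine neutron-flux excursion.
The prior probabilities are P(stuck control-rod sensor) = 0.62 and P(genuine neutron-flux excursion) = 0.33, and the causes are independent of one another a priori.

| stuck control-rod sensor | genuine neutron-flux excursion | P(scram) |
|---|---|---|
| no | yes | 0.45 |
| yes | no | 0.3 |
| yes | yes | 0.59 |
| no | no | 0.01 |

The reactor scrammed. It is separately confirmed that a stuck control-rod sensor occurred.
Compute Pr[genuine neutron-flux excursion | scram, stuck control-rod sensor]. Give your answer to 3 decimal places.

By total probability over both values of genuine neutron-flux excursion:
  P(scram | stuck control-rod sensor) = 0.3*0.67 + 0.59*0.33
        = 0.201000 + 0.194700 = 0.395700
Keeping only the genuine neutron-flux excursion-present terms gives 0.194700, so
  P(genuine neutron-flux excursion | scram, stuck control-rod sensor) = 0.194700 / 0.395700 ≈ 0.492

Pr[genuine neutron-flux excursion | scram, stuck control-rod sensor] ≈ 0.492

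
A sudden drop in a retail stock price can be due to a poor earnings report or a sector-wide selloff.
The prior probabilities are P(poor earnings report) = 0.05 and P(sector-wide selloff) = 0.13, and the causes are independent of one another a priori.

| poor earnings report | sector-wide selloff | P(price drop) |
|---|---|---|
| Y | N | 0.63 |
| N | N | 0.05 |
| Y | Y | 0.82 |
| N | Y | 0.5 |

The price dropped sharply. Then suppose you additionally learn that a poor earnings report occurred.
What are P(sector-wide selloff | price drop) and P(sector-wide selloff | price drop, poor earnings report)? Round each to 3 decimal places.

P(price drop) = 0.05×0.95×0.87 + 0.5×0.95×0.13 + 0.63×0.05×0.87 + 0.82×0.05×0.13 = 0.041325 + 0.061750 + 0.027405 + 0.005330 = 0.135810
Restricting to configurations with sector-wide selloff present: 0.061750 + 0.005330 = 0.067080.
Hence the posterior is 0.067080/0.135810 ≈ 0.494.

With the extra evidence:
P(price drop | poor earnings report) = 0.63·0.87 + 0.82·0.13 = 0.548100 + 0.106600 = 0.654700
The sector-wide selloff-present share is 0.82·0.13 = 0.106600.
So P(sector-wide selloff | price drop, poor earnings report) = 0.106600/0.654700 ≈ 0.163.
— poor earnings report explains away the evidence for sector-wide selloff.

P(sector-wide selloff | price drop) ≈ 0.494; P(sector-wide selloff | price drop, poor earnings report) ≈ 0.163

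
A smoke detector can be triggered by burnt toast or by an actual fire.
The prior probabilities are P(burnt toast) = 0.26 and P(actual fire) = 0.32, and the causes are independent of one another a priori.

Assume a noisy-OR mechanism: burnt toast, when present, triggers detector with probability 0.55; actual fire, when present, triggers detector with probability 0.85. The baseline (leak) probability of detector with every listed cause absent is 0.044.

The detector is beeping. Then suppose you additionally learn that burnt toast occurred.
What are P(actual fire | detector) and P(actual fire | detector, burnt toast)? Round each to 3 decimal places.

P(actual fire | detector) ≈ 0.696; P(actual fire | detector, burnt toast) ≈ 0.436

Under noisy-OR, P(detector | causes) = 1 − (1−0.044)·∏(1−qᵢ) over the active causes.
P(detector) = 0.044·0.74·0.68 + 0.8566·0.74·0.32 + 0.5698·0.26·0.68 + 0.93547·0.26·0.32 = 0.022141 + 0.202843 + 0.100741 + 0.077831 = 0.403556
Of this, 0.280674 comes from 0.202843 + 0.077831 (the actual fire=true cases).
Hence the posterior is 0.280674/0.403556 ≈ 0.696.

Now also conditioning on burnt toast=true:
For the numerator, keep only actual fire=true terms: 0.93547×0.32 = 0.299350
Denominator P(detector | burnt toast): 0.5698×0.68 + 0.93547×0.32 = 0.686814
Posterior = 0.299350 / 0.686814 ≈ 0.436
This is intercausal reasoning (explaining away): once burnt toast accounts for the detector, actual fire becomes less likely.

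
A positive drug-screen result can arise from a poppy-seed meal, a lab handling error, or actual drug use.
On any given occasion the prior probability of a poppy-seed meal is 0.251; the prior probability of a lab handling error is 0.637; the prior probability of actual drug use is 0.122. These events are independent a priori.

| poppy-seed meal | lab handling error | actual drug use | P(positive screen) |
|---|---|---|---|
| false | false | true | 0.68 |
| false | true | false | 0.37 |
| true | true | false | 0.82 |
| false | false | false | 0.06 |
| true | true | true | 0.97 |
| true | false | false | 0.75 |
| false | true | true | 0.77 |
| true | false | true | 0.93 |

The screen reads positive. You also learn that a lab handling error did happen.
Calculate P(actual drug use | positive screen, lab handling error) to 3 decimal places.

P(actual drug use | positive screen, lab handling error) ≈ 0.191

P(positive screen | lab handling error) = 0.37·0.749·0.878 + 0.77·0.749·0.122 + 0.82·0.251·0.878 + 0.97·0.251·0.122 = 0.243320 + 0.070361 + 0.180710 + 0.029703 = 0.524094
Restricting to configurations with actual drug use present: 0.070361 + 0.029703 = 0.100064.
P(actual drug use | positive screen, lab handling error) = 0.100064 / 0.524094 ≈ 0.191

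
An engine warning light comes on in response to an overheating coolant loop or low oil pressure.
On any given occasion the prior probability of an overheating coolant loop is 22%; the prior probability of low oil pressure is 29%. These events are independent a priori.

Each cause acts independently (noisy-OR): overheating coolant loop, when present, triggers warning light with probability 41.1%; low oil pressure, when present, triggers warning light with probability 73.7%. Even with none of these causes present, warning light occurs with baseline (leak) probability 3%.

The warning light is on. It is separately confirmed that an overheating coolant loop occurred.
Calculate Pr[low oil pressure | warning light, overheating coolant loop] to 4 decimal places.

Under noisy-OR, P(warning light | causes) = 1 − (1−0.03)·∏(1−qᵢ) over the active causes.
P(warning light | overheating coolant loop) = 0.42867×0.71 + 0.84974×0.29 = 0.304356 + 0.246425 = 0.550781
The low oil pressure-present share is 0.84974×0.29 = 0.246425.
P(low oil pressure | warning light, overheating coolant loop) = 0.246425 / 0.550781 ≈ 0.4474

Pr[low oil pressure | warning light, overheating coolant loop] ≈ 0.4474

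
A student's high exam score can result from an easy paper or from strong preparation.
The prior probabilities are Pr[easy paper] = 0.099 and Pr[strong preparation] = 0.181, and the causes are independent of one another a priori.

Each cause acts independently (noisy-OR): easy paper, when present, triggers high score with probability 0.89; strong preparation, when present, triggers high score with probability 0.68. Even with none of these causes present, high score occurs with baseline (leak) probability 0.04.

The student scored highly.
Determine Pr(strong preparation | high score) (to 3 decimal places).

Under noisy-OR, P(high score | causes) = 1 − (1−0.04)·∏(1−qᵢ) over the active causes.
By total probability over the 4 (easy paper, strong preparation) configurations:
  P(high score) = 0.04*0.901*0.819 + 0.6928*0.901*0.181 + 0.8944*0.099*0.819 + 0.966208*0.099*0.181
        = 0.029517 + 0.112983 + 0.072519 + 0.017313 = 0.232332
Keeping only the strong preparation-present terms gives 0.130296, so
  P(strong preparation | high score) = 0.130296 / 0.232332 ≈ 0.561

Pr(strong preparation | high score) ≈ 0.561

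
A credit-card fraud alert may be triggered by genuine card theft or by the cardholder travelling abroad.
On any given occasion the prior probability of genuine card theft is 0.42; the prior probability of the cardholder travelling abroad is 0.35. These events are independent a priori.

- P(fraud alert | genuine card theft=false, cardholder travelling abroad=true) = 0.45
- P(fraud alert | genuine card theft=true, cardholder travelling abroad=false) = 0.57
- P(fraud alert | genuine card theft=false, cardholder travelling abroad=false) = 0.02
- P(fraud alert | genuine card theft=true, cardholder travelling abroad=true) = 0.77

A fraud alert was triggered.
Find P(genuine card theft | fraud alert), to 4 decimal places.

P(genuine card theft | fraud alert) ≈ 0.7311

By total probability over the 4 (genuine card theft, cardholder travelling abroad) configurations:
  P(fraud alert) = 0.02·0.58·0.65 + 0.45·0.58·0.35 + 0.57·0.42·0.65 + 0.77·0.42·0.35
        = 0.007540 + 0.091350 + 0.155610 + 0.113190 = 0.367690
Configurations with genuine card theft contribute 0.268800, so
  P(genuine card theft | fraud alert) = 0.268800 / 0.367690 ≈ 0.7311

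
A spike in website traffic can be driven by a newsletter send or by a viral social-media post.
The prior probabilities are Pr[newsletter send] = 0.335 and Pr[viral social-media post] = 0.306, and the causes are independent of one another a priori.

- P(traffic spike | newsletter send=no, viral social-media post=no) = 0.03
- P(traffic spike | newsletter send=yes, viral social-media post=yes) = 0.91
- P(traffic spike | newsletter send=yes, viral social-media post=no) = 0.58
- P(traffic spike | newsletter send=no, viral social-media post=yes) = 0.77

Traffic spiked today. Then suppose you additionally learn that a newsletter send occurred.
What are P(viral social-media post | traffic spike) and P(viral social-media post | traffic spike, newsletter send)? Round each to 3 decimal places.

P(viral social-media post | traffic spike) ≈ 0.627; P(viral social-media post | traffic spike, newsletter send) ≈ 0.409

Weight on viral social-media post=true, given the evidence: 0.156687 + 0.093284 = 0.249971
Normalizer over all consistent configurations: 0.03*0.665*0.694 + 0.77*0.665*0.306 + 0.58*0.335*0.694 + 0.91*0.335*0.306 = 0.398660
P(viral social-media post | traffic spike) = 0.249971/0.398660 ≈ 0.627

Now also conditioning on newsletter send=true:
Weight on viral social-media post=true, given the evidence: 0.91*0.306 = 0.278460
Normalizer over all consistent configurations: 0.58*0.694 + 0.91*0.306 = 0.680980
P(viral social-media post | traffic spike, newsletter send) = 0.278460/0.680980 ≈ 0.409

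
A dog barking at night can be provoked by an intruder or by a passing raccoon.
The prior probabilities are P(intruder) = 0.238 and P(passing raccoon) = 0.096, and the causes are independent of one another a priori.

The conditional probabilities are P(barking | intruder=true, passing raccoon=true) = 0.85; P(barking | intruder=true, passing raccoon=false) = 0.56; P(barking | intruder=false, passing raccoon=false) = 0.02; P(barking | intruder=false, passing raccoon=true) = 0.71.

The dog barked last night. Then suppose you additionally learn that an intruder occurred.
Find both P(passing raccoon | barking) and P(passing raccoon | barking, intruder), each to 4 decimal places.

P(passing raccoon | barking) ≈ 0.3470; P(passing raccoon | barking, intruder) ≈ 0.1388

By total probability over the 4 (intruder, passing raccoon) configurations:
  P(barking) = 0.02×0.762×0.904 + 0.71×0.762×0.096 + 0.56×0.238×0.904 + 0.85×0.238×0.096
        = 0.013777 + 0.051938 + 0.120485 + 0.019421 = 0.205621
Keeping only the passing raccoon-present terms gives 0.071359, so
  P(passing raccoon | barking) = 0.071359 / 0.205621 ≈ 0.3470

With the extra evidence:
Numerator (weight on configurations with passing raccoon): 0.85*0.096 = 0.081600
Normalizer over all consistent configurations: 0.56*0.904 + 0.85*0.096 = 0.587840
P(passing raccoon | barking, intruder) = 0.081600/0.587840 ≈ 0.1388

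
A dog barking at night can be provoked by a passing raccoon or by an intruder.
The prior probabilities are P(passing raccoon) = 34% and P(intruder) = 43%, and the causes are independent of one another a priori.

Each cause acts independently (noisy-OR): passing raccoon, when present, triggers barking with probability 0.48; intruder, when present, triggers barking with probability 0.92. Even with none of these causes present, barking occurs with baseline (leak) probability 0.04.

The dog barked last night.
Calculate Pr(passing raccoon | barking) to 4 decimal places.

Under noisy-OR, P(barking | causes) = 1 − (1−0.04)·∏(1−qᵢ) over the active causes.
P(barking) = 0.04·0.66·0.57 + 0.9232·0.66·0.43 + 0.5008·0.34·0.57 + 0.960064·0.34·0.43 = 0.015048 + 0.262004 + 0.097055 + 0.140361 = 0.514468
Restricting to configurations with passing raccoon present: 0.097055 + 0.140361 = 0.237416.
So P(passing raccoon | barking) = 0.237416/0.514468 ≈ 0.4615.

Pr(passing raccoon | barking) ≈ 0.4615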